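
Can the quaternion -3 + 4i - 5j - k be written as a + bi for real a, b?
No. The quaternion -3 + 4i - 5j - k has j-coefficient y = -5 and k-coefficient z = -1, not both zero, so it does not lie in the complex subalgebra spanned by 1 and i.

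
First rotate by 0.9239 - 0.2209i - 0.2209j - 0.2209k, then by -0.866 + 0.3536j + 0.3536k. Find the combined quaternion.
-0.6439 + 0.1913i + 0.4399j + 0.5961k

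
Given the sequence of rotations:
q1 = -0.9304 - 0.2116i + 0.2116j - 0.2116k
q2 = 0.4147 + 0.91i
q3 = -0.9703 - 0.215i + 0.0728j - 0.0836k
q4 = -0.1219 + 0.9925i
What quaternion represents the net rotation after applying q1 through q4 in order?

q2 · q1 = -0.1933 - 0.9344i + 0.2803j + 0.1048k
q3 · q2 · q1 = -0.025 + 0.9793i - 0.1854j - 0.0778k
q4 · q3 · q2 · q1 = -0.9689 - 0.1442i + 0.0998j - 0.1745k
-0.9689 - 0.1442i + 0.0998j - 0.1745k


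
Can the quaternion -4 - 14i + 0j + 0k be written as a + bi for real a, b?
Yes. The quaternion -4 - 14i has j- and k-coefficients y = z = 0, so it lies in the complex subalgebra spanned by 1 and i.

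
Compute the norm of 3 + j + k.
√11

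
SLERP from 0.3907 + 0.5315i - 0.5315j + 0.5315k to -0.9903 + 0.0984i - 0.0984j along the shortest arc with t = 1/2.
0.8623 + 0.2704i - 0.2704j + 0.3319k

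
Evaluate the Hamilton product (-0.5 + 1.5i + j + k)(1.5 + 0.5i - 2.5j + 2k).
-1 + 6.5i + 0.25j - 3.75k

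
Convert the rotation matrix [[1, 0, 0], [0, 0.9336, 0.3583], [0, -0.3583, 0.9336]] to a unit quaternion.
0.9833 - 0.1822i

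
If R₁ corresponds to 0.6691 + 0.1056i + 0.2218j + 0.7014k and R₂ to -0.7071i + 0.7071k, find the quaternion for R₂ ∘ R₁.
-0.4213 - 0.63i + 0.5706j + 0.3163k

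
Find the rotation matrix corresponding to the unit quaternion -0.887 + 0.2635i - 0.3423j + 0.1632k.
[[0.7124, 0.1091, 0.6932], [-0.4699, 0.8079, 0.3557], [-0.5212, -0.5792, 0.6268]]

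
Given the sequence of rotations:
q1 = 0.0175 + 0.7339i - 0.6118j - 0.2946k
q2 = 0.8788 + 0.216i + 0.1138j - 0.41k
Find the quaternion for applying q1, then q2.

q2 · q1 = -0.1943 + 0.3644i - 0.7729j - 0.4817k
-0.1943 + 0.3644i - 0.7729j - 0.4817k


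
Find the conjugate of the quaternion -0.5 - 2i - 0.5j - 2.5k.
-0.5 + 2i + 0.5j + 2.5k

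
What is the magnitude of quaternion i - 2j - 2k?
3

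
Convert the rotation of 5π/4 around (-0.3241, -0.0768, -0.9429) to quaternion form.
-0.3827 - 0.2994i - 0.071j - 0.8711k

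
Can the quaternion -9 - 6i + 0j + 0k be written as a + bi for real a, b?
Yes. The quaternion -9 - 6i has j- and k-coefficients y = z = 0, so it lies in the complex subalgebra spanned by 1 and i.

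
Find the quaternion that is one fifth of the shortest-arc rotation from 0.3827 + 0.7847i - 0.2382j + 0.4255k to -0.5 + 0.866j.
0.4597 + 0.6853i - 0.4254j + 0.3716k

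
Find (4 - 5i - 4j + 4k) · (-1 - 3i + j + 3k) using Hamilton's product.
-27 - 23i + 11j - 9k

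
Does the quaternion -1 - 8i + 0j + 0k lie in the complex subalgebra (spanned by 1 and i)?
Yes. The quaternion -1 - 8i has j- and k-coefficients y = z = 0, so it lies in the complex subalgebra spanned by 1 and i.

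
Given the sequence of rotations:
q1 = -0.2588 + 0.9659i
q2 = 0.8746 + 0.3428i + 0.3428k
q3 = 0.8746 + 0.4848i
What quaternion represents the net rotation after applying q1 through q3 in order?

q2 · q1 = -0.5575 + 0.7561i + 0.3311j - 0.0887k
q3 · q2 · q1 = -0.8541 + 0.391i + 0.3326j + 0.0829k
-0.8541 + 0.391i + 0.3326j + 0.0829k


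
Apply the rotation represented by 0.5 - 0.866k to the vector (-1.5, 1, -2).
(1.616, 0.799, -2)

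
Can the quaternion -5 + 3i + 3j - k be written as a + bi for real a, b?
No. The quaternion -5 + 3i + 3j - k has j-coefficient y = 3 and k-coefficient z = -1, not both zero, so it does not lie in the complex subalgebra spanned by 1 and i.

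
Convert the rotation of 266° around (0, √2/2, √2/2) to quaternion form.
-0.682 + 0.5171j + 0.5171k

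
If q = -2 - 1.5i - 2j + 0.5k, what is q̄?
-2 + 1.5i + 2j - 0.5k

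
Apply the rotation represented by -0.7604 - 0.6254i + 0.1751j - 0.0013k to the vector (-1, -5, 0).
(0.166, -0.872, -5.021)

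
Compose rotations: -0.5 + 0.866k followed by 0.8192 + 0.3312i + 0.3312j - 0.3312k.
-0.1228 + 0.1212i - 0.4524j + 0.875k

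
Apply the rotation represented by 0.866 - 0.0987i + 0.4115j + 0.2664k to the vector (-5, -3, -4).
(-3.61, -5.977, 1.114)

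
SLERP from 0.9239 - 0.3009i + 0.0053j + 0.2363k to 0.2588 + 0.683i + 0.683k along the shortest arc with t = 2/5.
0.8296 + 0.1386i + 0.004j + 0.5408k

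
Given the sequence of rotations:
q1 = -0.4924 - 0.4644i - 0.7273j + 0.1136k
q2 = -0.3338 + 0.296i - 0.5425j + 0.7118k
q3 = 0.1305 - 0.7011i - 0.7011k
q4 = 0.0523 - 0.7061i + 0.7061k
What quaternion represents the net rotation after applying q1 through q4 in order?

q2 · q1 = -0.1736 + 0.4653i + 0.1457j - 0.8556k
q3 · q2 · q1 = -0.2963 + 0.2846i - 0.9071j - 0.0921k
q4 · q3 · q2 · q1 = 0.2505 + 0.8646i + 0.0885j + 0.4265k
0.2505 + 0.8646i + 0.0885j + 0.4265k


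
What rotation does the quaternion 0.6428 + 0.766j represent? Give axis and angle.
axis = (0, 1, 0), θ = 100°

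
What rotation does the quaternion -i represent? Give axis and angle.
axis = (-1, 0, 0), θ = π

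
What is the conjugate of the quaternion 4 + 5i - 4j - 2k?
4 - 5i + 4j + 2k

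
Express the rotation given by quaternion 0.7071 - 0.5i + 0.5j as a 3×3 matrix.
[[0.5, -0.5, 0.7071], [-0.5, 0.5, 0.7071], [-0.7071, -0.7071, 0]]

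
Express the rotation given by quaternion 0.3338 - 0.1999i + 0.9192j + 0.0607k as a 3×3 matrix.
[[-0.6972, -0.408, 0.5894], [-0.327, 0.9127, 0.245], [-0.6379, -0.0219, -0.7698]]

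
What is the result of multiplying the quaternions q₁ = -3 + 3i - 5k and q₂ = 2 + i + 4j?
-9 + 23i - 17j + 2k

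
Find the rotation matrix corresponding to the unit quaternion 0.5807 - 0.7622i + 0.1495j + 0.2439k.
[[0.8363, -0.5112, -0.1982], [0.0554, -0.2809, 0.9581], [-0.5454, -0.8123, -0.2066]]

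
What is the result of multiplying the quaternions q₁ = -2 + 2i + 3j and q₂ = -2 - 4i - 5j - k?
27 + i + 6j + 4k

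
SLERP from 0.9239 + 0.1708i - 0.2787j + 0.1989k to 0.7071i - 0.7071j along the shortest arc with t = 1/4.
0.7843 + 0.3738i - 0.4654j + 0.1689k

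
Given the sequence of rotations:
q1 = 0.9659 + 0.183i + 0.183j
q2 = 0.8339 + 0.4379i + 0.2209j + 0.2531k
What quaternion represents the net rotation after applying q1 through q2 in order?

q2 · q1 = 0.6849 + 0.5293i + 0.4123j + 0.2842k
0.6849 + 0.5293i + 0.4123j + 0.2842k


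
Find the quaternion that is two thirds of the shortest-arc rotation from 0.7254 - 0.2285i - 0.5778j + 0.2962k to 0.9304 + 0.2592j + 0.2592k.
0.9494 - 0.0868i - 0.0319j + 0.3002k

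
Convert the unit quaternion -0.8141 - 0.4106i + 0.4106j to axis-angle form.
axis = (-√2/2, √2/2, 0), θ = 289°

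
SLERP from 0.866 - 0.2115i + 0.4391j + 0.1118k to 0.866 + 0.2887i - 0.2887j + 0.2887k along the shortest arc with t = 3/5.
0.9657 + 0.0949i + 0.0085j + 0.2416k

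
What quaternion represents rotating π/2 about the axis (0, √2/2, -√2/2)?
0.7071 + 0.5j - 0.5k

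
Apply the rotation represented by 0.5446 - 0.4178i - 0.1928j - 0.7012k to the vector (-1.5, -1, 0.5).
(-0.65, 1.599, -0.721)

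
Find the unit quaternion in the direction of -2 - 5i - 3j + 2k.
-0.3086 - 0.7715i - 0.4629j + 0.3086k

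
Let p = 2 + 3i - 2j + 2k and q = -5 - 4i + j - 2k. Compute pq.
8 - 21i + 10j - 19k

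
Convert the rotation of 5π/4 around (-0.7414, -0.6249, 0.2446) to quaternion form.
-0.3827 - 0.685i - 0.5773j + 0.226k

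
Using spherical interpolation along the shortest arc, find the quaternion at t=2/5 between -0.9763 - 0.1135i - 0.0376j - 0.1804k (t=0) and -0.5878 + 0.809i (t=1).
-0.944 + 0.3051i - 0.0257j - 0.1231k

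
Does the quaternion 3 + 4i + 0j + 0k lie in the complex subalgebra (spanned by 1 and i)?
Yes. The quaternion 3 + 4i has j- and k-coefficients y = z = 0, so it lies in the complex subalgebra spanned by 1 and i.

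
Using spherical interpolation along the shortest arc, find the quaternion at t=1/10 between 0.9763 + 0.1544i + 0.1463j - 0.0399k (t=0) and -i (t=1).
0.945 + 0.2923i + 0.1416j - 0.0386k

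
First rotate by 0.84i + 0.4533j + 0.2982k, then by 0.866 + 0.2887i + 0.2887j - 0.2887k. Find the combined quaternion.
-0.2873 + 0.9444i + 0.064j + 0.1466k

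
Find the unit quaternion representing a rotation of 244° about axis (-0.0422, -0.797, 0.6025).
-0.5299 - 0.0358i - 0.6759j + 0.5109k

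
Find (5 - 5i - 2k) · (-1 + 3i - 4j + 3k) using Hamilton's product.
16 + 12i - 11j + 37k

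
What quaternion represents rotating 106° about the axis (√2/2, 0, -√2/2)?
0.6018 + 0.5647i - 0.5647k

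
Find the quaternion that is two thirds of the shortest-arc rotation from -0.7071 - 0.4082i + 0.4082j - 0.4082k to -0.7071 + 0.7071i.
-0.8854 + 0.3864i + 0.1826j - 0.1826k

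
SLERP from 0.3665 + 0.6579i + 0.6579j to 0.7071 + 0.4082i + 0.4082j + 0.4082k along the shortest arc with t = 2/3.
0.6208 + 0.5169i + 0.5169j + 0.2832k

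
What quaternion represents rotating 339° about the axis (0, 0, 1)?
-0.9833 + 0.1822k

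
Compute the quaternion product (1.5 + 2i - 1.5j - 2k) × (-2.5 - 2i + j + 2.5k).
6.75 - 9.75i + 4.25j + 7.75k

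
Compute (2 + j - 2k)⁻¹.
0.2222 - 0.1111j + 0.2222k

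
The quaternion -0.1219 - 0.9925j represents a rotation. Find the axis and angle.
axis = (0, -1, 0), θ = 194°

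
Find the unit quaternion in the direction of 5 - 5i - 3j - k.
0.6455 - 0.6455i - 0.3873j - 0.1291k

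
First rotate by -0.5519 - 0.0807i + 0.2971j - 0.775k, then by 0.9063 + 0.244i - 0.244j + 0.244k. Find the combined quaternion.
-0.2189 - 0.0912i + 0.5733j - 0.7842k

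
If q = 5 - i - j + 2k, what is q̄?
5 + i + j - 2k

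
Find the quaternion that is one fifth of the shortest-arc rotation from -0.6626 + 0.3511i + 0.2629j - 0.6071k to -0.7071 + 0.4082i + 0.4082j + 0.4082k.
-0.7431 + 0.4019i + 0.3259j - 0.4243k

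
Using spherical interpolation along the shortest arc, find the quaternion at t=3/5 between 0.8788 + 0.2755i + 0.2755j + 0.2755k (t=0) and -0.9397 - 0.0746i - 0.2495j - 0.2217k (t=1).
0.9206 + 0.1559i + 0.2614j + 0.2446k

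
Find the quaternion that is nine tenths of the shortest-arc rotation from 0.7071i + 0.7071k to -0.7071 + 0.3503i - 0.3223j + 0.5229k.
-0.654 + 0.4053i - 0.2981j + 0.5649k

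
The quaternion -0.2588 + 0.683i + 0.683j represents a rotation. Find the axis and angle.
axis = (√2/2, √2/2, 0), θ = 7π/6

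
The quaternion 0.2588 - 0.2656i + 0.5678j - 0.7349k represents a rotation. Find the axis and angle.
axis = (-0.275, 0.5878, -0.7608), θ = 5π/6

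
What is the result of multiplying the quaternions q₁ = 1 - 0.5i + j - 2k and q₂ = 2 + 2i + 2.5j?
0.5 + 6i + 0.5j - 7.25k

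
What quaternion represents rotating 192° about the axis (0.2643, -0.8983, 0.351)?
-0.1045 + 0.2629i - 0.8934j + 0.3491k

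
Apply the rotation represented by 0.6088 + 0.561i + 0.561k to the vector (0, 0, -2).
(-1.259, 1.366, -0.741)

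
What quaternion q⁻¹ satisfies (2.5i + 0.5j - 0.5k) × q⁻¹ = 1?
-0.3704i - 0.0741j + 0.0741k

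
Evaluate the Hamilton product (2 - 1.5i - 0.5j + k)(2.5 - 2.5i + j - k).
2.75 - 9.25i - 3.25j - 2.25k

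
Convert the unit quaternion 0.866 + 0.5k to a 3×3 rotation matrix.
[[0.5, -0.866, 0], [0.866, 0.5, 0], [0, 0, 1]]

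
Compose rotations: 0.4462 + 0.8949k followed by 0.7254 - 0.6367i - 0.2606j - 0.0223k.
0.3436 - 0.5173i + 0.4535j + 0.6392k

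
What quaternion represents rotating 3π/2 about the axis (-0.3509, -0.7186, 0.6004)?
-0.7071 - 0.2481i - 0.5081j + 0.4245k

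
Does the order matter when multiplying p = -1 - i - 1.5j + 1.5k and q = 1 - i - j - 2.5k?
Yes: pq = 0.25 + 5.25i - 4.5j + 3.5k ≠ 0.25 - 5.25i + 3.5j + 4.5k = qp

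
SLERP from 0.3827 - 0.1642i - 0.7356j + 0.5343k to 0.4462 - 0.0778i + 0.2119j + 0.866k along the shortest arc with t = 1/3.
0.4616 - 0.153i - 0.4633j + 0.7408k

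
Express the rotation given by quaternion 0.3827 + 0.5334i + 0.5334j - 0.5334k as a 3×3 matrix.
[[-0.1381, 0.9773, -0.1608], [0.1608, -0.1381, -0.9773], [-0.9773, -0.1608, -0.1381]]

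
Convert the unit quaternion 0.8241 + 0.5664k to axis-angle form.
axis = (0, 0, 1), θ = 69°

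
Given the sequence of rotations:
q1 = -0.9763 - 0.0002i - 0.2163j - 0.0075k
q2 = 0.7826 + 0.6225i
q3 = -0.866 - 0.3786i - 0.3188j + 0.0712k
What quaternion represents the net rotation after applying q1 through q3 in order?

q2 · q1 = -0.7639 - 0.6079i - 0.1646j - 0.1405k
q3 · q2 · q1 = 0.3889 + 0.8722i + 0.2896j - 0.0642k
0.3889 + 0.8722i + 0.2896j - 0.0642k


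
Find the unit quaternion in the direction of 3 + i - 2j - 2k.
0.7071 + 0.2357i - 0.4714j - 0.4714k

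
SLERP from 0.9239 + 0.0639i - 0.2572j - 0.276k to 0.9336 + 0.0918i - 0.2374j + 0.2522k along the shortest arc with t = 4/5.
0.9536 + 0.0881i - 0.2472j + 0.1475k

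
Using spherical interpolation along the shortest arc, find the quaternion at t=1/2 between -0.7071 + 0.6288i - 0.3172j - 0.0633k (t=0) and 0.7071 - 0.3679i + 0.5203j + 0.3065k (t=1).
-0.7225 + 0.5092i - 0.4279j - 0.1889k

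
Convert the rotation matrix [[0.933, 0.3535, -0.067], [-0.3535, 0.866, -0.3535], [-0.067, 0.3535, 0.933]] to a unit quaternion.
0.9659 + 0.183i - 0.183k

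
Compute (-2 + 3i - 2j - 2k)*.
-2 - 3i + 2j + 2k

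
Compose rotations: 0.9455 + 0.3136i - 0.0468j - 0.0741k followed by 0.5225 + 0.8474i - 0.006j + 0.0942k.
0.235 + 0.9699i + 0.0622j + 0.0126k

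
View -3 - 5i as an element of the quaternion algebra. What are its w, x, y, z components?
-3 - 5i + 0j + 0k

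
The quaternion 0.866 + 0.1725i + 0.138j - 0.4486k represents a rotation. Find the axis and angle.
axis = (0.345, 0.276, -0.8971), θ = π/3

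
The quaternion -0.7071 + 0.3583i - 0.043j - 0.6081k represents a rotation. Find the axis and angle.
axis = (0.5067, -0.0608, -0.86), θ = 3π/2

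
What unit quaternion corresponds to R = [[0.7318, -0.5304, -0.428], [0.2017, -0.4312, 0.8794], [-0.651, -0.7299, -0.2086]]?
0.5225 - 0.77i + 0.1067j + 0.3503k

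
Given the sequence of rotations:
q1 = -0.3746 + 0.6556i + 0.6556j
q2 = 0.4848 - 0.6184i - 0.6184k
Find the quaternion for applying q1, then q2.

q2 · q1 = 0.2238 + 0.9549i - 0.0876j - 0.1738k
0.2238 + 0.9549i - 0.0876j - 0.1738k


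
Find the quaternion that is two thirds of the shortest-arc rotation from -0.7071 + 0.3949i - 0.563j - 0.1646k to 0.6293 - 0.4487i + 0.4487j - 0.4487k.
-0.687 + 0.4511i - 0.5107j + 0.2526k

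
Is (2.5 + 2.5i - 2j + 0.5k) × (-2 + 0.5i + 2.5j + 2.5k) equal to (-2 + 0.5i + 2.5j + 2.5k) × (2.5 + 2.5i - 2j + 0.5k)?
No: pq = -2.5 - 10i + 4.25j + 12.5k ≠ -2.5 + 2.5i + 16.25j - 2k = qp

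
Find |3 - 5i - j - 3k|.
√44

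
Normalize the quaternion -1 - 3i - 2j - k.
-0.2582 - 0.7746i - 0.5164j - 0.2582k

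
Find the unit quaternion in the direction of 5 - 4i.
0.7809 - 0.6247i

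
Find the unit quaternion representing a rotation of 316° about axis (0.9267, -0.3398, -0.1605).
-0.9272 + 0.3471i - 0.1273j - 0.0601k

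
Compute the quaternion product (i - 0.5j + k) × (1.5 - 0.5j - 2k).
1.75 + 3i + 1.25j + k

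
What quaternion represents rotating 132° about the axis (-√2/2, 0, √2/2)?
0.4067 - 0.646i + 0.646k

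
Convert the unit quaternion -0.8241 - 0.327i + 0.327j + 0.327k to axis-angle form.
axis = (-√3/3, √3/3, √3/3), θ = 291°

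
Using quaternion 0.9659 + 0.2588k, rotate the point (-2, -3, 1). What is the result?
(-0.232, -3.598, 1)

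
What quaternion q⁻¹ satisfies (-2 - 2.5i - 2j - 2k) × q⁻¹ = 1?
-0.1096 + 0.137i + 0.1096j + 0.1096k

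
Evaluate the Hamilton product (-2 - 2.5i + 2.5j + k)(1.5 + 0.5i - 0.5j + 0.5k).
-1 - 3i + 6.5j + 0.5k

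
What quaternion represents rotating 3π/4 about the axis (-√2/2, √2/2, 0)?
0.3827 - 0.6533i + 0.6533j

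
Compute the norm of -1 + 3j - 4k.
√26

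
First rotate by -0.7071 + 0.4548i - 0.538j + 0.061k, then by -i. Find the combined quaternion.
0.4548 + 0.7071i + 0.061j + 0.538k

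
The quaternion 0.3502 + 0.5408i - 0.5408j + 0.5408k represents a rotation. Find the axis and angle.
axis = (√3/3, -√3/3, √3/3), θ = 139°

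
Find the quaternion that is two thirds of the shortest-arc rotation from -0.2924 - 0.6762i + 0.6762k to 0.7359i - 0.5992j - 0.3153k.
-0.1069 - 0.7671i + 0.4234j + 0.47k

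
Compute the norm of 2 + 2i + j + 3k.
√18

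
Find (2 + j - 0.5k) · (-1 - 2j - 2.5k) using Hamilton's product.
-1.25 - 3.5i - 5j - 4.5k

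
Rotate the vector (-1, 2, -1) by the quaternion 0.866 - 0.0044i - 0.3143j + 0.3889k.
(-1.294, 0.955, -1.848)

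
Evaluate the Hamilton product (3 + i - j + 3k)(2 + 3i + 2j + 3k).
-4 + 2i + 10j + 20k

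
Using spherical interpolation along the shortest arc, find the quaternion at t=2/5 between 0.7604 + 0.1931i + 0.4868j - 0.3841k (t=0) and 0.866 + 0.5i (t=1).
0.8551 + 0.3377i + 0.3089j - 0.2437k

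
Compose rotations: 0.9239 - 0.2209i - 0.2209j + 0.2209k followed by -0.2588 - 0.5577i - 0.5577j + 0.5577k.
-0.6087 - 0.4581i - 0.4581j + 0.4581k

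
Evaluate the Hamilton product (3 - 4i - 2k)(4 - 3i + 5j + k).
2 - 15i + 25j - 25k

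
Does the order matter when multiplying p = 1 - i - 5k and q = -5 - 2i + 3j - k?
Yes: pq = -12 + 18i + 12j + 21k ≠ -12 - 12i - 6j + 27k = qp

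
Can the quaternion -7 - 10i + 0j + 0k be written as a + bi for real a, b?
Yes. The quaternion -7 - 10i has j- and k-coefficients y = z = 0, so it lies in the complex subalgebra spanned by 1 and i.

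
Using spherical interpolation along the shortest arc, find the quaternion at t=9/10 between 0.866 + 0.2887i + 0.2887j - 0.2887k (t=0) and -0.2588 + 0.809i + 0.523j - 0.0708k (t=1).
-0.1278 + 0.8213i + 0.5453j - 0.109k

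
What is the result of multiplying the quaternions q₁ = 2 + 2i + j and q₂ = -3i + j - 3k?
5 - 9i + 8j - k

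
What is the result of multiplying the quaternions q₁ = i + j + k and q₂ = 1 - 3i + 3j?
-2i - 2j + 7k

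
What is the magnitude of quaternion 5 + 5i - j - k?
√52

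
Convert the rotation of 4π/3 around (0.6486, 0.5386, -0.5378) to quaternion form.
-0.5 + 0.5617i + 0.4664j - 0.4657k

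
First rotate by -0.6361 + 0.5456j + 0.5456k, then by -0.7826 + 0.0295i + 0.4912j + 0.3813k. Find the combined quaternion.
0.0218 + 0.0412i - 0.7555j - 0.6534k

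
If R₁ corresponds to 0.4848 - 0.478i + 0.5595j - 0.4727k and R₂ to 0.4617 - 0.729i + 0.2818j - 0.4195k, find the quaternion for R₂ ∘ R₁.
-0.4806 - 0.4726i + 0.2509j - 0.6948k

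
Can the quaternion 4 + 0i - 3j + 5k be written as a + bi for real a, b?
No. The quaternion 4 - 3j + 5k has j-coefficient y = -3 and k-coefficient z = 5, not both zero, so it does not lie in the complex subalgebra spanned by 1 and i.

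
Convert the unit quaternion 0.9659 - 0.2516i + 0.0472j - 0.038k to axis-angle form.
axis = (-0.9722, 0.1824, -0.1468), θ = π/6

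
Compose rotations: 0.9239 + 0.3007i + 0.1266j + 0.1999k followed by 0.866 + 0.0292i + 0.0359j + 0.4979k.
0.6872 + 0.2315i + 0.2867j + 0.626k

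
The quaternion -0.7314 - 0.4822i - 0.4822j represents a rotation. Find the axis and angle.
axis = (-√2/2, -√2/2, 0), θ = 274°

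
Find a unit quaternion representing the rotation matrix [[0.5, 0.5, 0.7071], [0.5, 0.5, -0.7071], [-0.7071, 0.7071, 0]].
0.7071 + 0.5i + 0.5j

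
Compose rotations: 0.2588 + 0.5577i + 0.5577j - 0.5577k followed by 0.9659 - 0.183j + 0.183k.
0.4541 + 0.5387i + 0.5934j - 0.3893k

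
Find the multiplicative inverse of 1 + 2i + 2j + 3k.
0.0556 - 0.1111i - 0.1111j - 0.1667k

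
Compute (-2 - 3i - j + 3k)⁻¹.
-0.087 + 0.1304i + 0.0435j - 0.1304k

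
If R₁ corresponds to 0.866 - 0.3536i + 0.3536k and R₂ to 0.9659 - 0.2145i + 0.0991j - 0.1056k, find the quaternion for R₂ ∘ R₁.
0.798 - 0.4923i + 0.199j + 0.2851k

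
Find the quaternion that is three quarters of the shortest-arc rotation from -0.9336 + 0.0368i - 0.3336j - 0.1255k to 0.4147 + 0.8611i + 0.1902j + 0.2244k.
-0.6275 - 0.6994i - 0.2589j - 0.2235k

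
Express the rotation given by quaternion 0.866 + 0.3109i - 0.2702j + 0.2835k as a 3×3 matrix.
[[0.6932, -0.659, -0.2917], [0.323, 0.6459, -0.6917], [0.6443, 0.3853, 0.6607]]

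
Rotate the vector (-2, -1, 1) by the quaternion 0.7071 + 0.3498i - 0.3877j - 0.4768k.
(-1.774, 1.465, -0.839)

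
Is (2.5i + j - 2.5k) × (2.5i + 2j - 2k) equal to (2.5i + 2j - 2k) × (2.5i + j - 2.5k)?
No: pq = -13.25 + 3i - 1.25j + 2.5k ≠ -13.25 - 3i + 1.25j - 2.5k = qp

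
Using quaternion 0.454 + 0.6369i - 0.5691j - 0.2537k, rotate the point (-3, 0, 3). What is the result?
(-3.19, 1.997, -1.958)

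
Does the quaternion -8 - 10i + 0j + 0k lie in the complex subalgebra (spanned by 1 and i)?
Yes. The quaternion -8 - 10i has j- and k-coefficients y = z = 0, so it lies in the complex subalgebra spanned by 1 and i.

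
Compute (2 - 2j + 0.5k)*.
2 + 2j - 0.5k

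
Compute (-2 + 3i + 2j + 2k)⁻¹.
-0.0952 - 0.1429i - 0.0952j - 0.0952k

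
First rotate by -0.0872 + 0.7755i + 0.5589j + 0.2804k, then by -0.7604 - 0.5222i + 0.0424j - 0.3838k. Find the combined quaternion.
0.5552 - 0.3178i - 0.5799j - 0.5045k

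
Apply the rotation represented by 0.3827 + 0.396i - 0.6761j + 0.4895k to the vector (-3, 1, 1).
(0.14, -0.275, -3.302)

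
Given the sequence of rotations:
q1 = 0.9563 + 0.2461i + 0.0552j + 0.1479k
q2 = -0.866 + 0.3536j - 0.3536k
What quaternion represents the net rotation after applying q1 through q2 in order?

q2 · q1 = -0.7954 - 0.1413i + 0.2033j - 0.5533k
-0.7954 - 0.1413i + 0.2033j - 0.5533k


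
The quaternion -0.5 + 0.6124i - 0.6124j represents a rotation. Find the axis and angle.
axis = (√2/2, -√2/2, 0), θ = 4π/3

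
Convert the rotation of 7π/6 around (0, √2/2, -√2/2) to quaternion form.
-0.2588 + 0.683j - 0.683k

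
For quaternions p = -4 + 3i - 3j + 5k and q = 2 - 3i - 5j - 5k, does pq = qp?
No: pq = 11 + 58i + 14j + 6k ≠ 11 - 22i + 14j + 54k = qp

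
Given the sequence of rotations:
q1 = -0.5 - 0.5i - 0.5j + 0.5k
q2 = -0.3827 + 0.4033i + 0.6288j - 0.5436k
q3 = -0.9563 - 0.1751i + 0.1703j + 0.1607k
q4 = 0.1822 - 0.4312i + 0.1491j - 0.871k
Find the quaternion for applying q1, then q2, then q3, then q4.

q2 · q1 = 0.9792 + 0.0323i - 0.0529j + 0.1932k
q3 · q2 · q1 = -0.9528 - 0.1609i + 0.2564j - 0.0236k
q4 · q3 · q2 · q1 = -0.3018 + 0.6013i + 0.0346j + 0.739k
-0.3018 + 0.6013i + 0.0346j + 0.739k


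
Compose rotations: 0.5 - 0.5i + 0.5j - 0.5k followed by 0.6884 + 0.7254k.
0.7069 - 0.7069i - 0.0185j + 0.0185k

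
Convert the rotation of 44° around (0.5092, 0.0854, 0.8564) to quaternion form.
0.9272 + 0.1907i + 0.032j + 0.3208k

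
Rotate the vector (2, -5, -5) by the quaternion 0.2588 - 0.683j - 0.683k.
(-1.732, -5.707, -4.293)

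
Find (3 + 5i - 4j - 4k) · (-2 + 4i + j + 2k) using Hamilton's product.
-14 - 2i - 15j + 35k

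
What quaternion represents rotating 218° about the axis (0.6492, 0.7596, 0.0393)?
-0.3256 + 0.6138i + 0.7182j + 0.0372k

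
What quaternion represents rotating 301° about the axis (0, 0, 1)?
-0.8704 + 0.4924k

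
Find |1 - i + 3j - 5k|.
6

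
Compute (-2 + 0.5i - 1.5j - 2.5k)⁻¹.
-0.1569 - 0.0392i + 0.1176j + 0.1961k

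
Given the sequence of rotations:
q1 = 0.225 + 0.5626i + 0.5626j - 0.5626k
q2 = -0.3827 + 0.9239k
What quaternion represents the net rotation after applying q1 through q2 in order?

q2 · q1 = 0.4337 - 0.7351i + 0.3045j + 0.4232k
0.4337 - 0.7351i + 0.3045j + 0.4232k


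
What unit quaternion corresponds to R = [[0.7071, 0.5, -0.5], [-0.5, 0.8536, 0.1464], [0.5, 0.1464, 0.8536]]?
0.9239 - 0.2706j - 0.2706k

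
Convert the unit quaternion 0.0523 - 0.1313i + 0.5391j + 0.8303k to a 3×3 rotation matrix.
[[-0.9601, -0.2284, -0.1616], [-0.0547, -0.4133, 0.909], [-0.2744, 0.8815, 0.3843]]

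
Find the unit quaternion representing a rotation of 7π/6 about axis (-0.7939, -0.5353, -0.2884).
-0.2588 - 0.7668i - 0.5171j - 0.2786k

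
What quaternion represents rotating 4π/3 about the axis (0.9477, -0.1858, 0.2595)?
-0.5 + 0.8207i - 0.1609j + 0.2247k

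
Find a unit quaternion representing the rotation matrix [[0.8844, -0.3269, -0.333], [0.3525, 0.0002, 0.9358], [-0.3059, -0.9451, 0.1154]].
0.7071 - 0.665i - 0.0096j + 0.2402k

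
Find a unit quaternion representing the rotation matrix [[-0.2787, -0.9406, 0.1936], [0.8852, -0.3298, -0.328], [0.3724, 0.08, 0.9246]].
0.5736 + 0.1778i - 0.0779j + 0.7958k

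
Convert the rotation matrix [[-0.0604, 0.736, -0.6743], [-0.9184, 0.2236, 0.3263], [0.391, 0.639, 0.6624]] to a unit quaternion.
0.6756 + 0.1157i - 0.3942j - 0.6122k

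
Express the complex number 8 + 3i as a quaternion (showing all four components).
8 + 3i + 0j + 0k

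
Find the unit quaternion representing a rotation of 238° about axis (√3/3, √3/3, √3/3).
-0.4848 + 0.505i + 0.505j + 0.505k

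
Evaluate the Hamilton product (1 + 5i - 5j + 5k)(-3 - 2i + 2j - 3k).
32 - 12i + 22j - 18k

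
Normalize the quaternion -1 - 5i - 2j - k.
-0.1796 - 0.898i - 0.3592j - 0.1796k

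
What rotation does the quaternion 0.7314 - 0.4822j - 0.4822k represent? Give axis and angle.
axis = (0, -√2/2, -√2/2), θ = 86°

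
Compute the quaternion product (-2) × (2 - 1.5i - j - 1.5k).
-4 + 3i + 2j + 3k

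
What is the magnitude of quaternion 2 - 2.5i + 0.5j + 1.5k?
3.571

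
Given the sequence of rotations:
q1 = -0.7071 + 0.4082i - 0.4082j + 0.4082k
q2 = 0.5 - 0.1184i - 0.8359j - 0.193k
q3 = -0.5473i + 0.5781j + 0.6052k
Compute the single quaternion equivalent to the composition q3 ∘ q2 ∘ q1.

q2 · q1 = -0.5677 - 0.1322i + 0.3565j + 0.7301k
q3 · q2 · q1 = -0.7203 + 0.517i - 0.0086j - 0.4623k
-0.7203 + 0.517i - 0.0086j - 0.4623k


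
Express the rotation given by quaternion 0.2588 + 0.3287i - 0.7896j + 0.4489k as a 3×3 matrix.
[[-0.65, -0.7514, -0.1136], [-0.2867, 0.3809, -0.879], [0.7038, -0.5388, -0.463]]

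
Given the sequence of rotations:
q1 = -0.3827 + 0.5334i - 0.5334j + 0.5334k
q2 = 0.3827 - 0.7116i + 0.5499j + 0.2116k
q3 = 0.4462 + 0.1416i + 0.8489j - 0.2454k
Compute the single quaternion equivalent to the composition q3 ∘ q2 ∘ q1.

q2 · q1 = 0.4136 + 0.8826i + 0.0779j + 0.2094k
q3 · q2 · q1 = 0.0448 + 0.6493i + 0.1396j - 0.7463k
0.0448 + 0.6493i + 0.1396j - 0.7463k


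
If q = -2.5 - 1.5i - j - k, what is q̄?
-2.5 + 1.5i + j + k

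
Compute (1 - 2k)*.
1 + 2k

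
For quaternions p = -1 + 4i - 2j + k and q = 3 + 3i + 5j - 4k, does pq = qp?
No: pq = -1 + 12i + 8j + 33k ≠ -1 + 6i - 30j - 19k = qp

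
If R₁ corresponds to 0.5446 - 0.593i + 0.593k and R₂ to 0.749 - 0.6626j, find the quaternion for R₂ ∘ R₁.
0.4079 - 0.8371i - 0.3609j + 0.0512k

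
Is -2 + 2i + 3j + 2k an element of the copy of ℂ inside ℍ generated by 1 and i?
No. The quaternion -2 + 2i + 3j + 2k has j-coefficient y = 3 and k-coefficient z = 2, not both zero, so it does not lie in the complex subalgebra spanned by 1 and i.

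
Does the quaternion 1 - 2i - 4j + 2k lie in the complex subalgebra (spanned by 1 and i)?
No. The quaternion 1 - 2i - 4j + 2k has j-coefficient y = -4 and k-coefficient z = 2, not both zero, so it does not lie in the complex subalgebra spanned by 1 and i.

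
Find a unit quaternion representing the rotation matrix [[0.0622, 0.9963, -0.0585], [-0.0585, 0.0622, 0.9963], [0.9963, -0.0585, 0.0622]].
0.5447 - 0.4842i - 0.4842j - 0.4842k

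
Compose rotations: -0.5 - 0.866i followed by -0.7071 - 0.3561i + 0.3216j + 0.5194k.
0.0452 + 0.7904i - 0.6106j + 0.0188k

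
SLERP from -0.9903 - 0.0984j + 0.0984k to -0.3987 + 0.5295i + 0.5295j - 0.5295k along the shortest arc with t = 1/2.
-0.8645 + 0.3296i + 0.2683j - 0.2683k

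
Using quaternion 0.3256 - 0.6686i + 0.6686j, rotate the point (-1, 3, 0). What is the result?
(-2.788, 1.212, -0.871)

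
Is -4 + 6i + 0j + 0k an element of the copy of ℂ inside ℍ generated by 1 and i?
Yes. The quaternion -4 + 6i has j- and k-coefficients y = z = 0, so it lies in the complex subalgebra spanned by 1 and i.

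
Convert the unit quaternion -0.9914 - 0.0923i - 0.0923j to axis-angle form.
axis = (-√2/2, -√2/2, 0), θ = 345°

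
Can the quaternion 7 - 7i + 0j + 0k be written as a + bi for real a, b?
Yes. The quaternion 7 - 7i has j- and k-coefficients y = z = 0, so it lies in the complex subalgebra spanned by 1 and i.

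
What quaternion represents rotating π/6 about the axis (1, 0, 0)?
0.9659 + 0.2588i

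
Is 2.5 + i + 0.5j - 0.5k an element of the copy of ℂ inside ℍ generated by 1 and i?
No. The quaternion 2.5 + i + 0.5j - 0.5k has j-coefficient y = 0.5 and k-coefficient z = -0.5, not both zero, so it does not lie in the complex subalgebra spanned by 1 and i.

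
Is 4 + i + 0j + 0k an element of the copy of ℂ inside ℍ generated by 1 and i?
Yes. The quaternion 4 + i has j- and k-coefficients y = z = 0, so it lies in the complex subalgebra spanned by 1 and i.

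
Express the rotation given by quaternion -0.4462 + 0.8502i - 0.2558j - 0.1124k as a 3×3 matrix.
[[0.8439, -0.5353, 0.0372], [-0.3347, -0.4709, 0.8162], [-0.4194, -0.7012, -0.5765]]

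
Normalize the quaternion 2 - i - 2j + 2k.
0.5547 - 0.2774i - 0.5547j + 0.5547k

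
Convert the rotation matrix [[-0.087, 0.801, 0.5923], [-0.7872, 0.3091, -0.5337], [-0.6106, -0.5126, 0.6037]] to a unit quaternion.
0.6756 + 0.0078i + 0.4451j - 0.5877k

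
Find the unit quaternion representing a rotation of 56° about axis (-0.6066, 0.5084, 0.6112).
0.8829 - 0.2848i + 0.2387j + 0.2869k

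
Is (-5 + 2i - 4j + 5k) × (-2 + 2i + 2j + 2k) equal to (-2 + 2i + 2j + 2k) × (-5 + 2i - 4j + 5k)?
No: pq = 4 - 32i + 4j - 8k ≠ 4 + 4i - 8j - 32k = qp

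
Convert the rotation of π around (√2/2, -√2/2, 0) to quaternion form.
0.7071i - 0.7071j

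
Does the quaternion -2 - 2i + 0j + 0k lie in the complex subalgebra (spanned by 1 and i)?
Yes. The quaternion -2 - 2i has j- and k-coefficients y = z = 0, so it lies in the complex subalgebra spanned by 1 and i.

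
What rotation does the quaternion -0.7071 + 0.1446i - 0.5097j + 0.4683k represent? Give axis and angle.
axis = (0.2045, -0.7208, 0.6623), θ = 3π/2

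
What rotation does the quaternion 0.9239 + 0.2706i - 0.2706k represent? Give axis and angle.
axis = (√2/2, 0, -√2/2), θ = π/4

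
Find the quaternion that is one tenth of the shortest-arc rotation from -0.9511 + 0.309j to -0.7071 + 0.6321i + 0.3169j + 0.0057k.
-0.946 + 0.0685i + 0.3168j + 0.0006k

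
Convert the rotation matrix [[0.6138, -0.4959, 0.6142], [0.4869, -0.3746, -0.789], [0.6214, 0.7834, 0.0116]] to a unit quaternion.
0.5592 + 0.703i - 0.0032j + 0.4394k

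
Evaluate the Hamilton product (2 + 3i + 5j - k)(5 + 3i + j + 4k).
42i + 12j - 9k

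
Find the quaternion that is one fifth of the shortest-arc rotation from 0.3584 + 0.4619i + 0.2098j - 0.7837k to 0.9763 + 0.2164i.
0.5496 + 0.4528i + 0.1816j - 0.6782k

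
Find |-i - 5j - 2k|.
√30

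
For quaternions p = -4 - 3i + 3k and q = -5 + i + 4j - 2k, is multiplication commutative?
No: pq = 29 - i - 19j - 19k ≠ 29 + 23i - 13j + 5k = qp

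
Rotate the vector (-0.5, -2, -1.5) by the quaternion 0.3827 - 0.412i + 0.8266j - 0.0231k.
(0.533, -1.385, 2.073)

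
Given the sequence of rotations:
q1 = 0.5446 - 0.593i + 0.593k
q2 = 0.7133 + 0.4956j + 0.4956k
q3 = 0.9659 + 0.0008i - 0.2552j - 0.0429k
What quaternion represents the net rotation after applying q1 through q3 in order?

q2 · q1 = 0.0946 - 0.1291i - 0.024j + 0.9868k
q3 · q2 · q1 = 0.1277 - 0.3775i - 0.0426j + 0.9161k
0.1277 - 0.3775i - 0.0426j + 0.9161k


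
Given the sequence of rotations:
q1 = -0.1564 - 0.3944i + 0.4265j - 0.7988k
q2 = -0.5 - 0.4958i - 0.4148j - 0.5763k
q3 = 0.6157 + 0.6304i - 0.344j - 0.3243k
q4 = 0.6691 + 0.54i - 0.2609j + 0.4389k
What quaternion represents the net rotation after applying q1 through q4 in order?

q2 · q1 = -0.4008 + 0.8519i - 0.3171j + 0.1145k
q3 · q2 · q1 = -0.8558 + 0.1296i - 0.4058j + 0.2936k
q4 · q3 · q2 · q1 = -0.8773 - 0.2739i - 0.1499j - 0.3645k
-0.8773 - 0.2739i - 0.1499j - 0.3645k


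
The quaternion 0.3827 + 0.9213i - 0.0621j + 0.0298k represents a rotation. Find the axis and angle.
axis = (0.9972, -0.0672, 0.0323), θ = 3π/4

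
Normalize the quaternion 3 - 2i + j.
0.8018 - 0.5345i + 0.2673j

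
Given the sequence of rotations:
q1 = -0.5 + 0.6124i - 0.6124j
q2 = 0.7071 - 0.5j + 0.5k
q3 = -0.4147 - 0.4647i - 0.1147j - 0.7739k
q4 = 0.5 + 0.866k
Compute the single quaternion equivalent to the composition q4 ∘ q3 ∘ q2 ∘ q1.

q2 · q1 = -0.6597 + 0.7392i + 0.1232j + 0.0562k
q3 · q2 · q1 = 0.6747 + 0.0889i - 0.5214j + 0.5148k
q4 · q3 · q2 · q1 = -0.1085 + 0.496i - 0.1837j + 0.8417k
-0.1085 + 0.496i - 0.1837j + 0.8417k


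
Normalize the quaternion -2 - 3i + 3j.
-0.4264 - 0.6396i + 0.6396j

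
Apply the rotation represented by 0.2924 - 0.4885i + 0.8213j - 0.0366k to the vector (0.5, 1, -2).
(-1.989, -0.343, 1.085)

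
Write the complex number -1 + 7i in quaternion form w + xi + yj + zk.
-1 + 7i + 0j + 0k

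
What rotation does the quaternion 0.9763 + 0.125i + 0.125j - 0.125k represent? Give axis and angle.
axis = (√3/3, √3/3, -√3/3), θ = 25°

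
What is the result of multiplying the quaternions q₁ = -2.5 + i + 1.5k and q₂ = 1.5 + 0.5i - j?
-4.25 + 1.75i + 3.25j + 1.25k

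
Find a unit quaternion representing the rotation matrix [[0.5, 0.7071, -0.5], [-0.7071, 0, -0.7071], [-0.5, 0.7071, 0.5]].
0.7071 + 0.5i - 0.5k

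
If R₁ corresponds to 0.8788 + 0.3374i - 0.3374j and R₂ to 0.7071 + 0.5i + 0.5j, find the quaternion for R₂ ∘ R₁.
0.6214 + 0.678i + 0.2008j - 0.3374k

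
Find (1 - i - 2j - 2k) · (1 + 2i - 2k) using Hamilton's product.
-1 + 5i - 8j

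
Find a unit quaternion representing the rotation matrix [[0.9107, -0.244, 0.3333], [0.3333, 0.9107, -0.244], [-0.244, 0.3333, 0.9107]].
0.9659 + 0.1494i + 0.1494j + 0.1494k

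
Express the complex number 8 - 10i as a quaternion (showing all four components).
8 - 10i + 0j + 0k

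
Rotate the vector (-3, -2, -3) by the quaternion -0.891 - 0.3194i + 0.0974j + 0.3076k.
(-2.237, 2.145, -3.52)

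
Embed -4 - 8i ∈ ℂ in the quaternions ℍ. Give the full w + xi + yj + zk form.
-4 - 8i + 0j + 0k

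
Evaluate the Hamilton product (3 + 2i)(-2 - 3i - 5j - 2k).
-13i - 11j - 16k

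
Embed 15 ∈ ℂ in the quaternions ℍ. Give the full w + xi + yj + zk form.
15 + 0i + 0j + 0k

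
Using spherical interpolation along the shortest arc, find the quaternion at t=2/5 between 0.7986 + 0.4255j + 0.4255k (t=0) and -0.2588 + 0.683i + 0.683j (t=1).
0.4783 + 0.384i + 0.7164j + 0.3324k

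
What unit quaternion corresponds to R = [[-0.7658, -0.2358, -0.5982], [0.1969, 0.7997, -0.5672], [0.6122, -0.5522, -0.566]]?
-0.342 - 0.011i + 0.8848j - 0.3163k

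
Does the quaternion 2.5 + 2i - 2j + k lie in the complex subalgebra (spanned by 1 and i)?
No. The quaternion 2.5 + 2i - 2j + k has j-coefficient y = -2 and k-coefficient z = 1, not both zero, so it does not lie in the complex subalgebra spanned by 1 and i.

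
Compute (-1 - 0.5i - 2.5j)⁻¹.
-0.1333 + 0.0667i + 0.3333j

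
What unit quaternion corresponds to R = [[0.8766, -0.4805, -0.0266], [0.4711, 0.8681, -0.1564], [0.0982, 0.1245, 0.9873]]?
0.9659 + 0.0727i - 0.0323j + 0.2463k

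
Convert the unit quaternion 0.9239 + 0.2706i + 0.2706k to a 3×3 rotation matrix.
[[0.8536, -0.5, 0.1464], [0.5, 0.7071, -0.5], [0.1464, 0.5, 0.8536]]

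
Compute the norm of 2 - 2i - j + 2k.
√13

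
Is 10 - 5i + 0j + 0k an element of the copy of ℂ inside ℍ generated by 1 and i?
Yes. The quaternion 10 - 5i has j- and k-coefficients y = z = 0, so it lies in the complex subalgebra spanned by 1 and i.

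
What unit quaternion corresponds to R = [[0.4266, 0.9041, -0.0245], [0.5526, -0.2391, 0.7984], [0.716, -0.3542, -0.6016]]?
-0.3827 + 0.7529i + 0.4837j + 0.2296k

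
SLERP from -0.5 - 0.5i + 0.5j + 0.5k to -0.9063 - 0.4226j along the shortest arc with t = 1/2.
-0.8923 - 0.3173i + 0.0491j + 0.3173k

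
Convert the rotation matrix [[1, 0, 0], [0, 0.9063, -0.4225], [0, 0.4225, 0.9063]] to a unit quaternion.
0.9763 + 0.2164i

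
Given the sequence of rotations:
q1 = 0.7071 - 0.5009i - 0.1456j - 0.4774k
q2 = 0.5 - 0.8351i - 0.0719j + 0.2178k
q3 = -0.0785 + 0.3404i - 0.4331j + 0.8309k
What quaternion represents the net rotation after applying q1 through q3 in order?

q2 · q1 = 0.0288 - 0.7749i - 0.6314j + 0.0009k
q3 · q2 · q1 = -0.0127 + 0.5949i - 0.6071j - 0.5267k
-0.0127 + 0.5949i - 0.6071j - 0.5267k


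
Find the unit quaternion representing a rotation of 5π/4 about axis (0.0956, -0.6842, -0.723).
-0.3827 + 0.0883i - 0.6321j - 0.668k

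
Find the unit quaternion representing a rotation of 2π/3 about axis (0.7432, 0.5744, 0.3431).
0.5 + 0.6436i + 0.4974j + 0.2971k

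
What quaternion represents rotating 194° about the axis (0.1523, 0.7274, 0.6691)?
-0.1219 + 0.1512i + 0.722j + 0.6641k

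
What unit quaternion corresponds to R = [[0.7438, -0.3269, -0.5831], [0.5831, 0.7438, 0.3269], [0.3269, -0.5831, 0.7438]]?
0.8988 - 0.2531i - 0.2531j + 0.2531k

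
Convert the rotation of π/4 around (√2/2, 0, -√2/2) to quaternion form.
0.9239 + 0.2706i - 0.2706k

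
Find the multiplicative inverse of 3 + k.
0.3 - 0.1k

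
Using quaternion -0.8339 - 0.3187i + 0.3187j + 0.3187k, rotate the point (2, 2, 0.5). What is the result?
(1.477, -0.446, 2.423)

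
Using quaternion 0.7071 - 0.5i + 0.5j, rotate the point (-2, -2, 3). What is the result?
(2.121, 2.121, 2.828)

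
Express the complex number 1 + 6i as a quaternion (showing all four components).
1 + 6i + 0j + 0k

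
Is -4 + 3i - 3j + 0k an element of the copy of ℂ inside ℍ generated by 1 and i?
No. The quaternion -4 + 3i - 3j has j-coefficient y = -3 and k-coefficient z = 0, not both zero, so it does not lie in the complex subalgebra spanned by 1 and i.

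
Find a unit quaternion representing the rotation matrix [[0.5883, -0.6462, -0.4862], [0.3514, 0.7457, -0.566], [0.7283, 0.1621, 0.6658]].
0.866 + 0.2102i - 0.3506j + 0.288k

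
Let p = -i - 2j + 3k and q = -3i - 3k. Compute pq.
6 + 6i - 12j - 6k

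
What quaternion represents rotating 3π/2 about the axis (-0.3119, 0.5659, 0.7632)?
-0.7071 - 0.2205i + 0.4002j + 0.5397k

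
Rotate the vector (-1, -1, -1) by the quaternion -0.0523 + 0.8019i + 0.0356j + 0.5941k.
(-1.36, 0.871, -0.626)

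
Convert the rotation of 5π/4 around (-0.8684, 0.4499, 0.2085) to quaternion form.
-0.3827 - 0.8023i + 0.4157j + 0.1926k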